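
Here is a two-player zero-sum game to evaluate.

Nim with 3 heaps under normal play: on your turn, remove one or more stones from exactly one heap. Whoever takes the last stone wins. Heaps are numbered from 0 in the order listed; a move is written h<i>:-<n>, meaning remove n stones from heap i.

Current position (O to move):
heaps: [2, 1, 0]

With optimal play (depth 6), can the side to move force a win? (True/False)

[(2,1,0)] O move#1: h0:-1:+1/(1,1,0)*, h0:-2:-1/(0,1,0), h1:-1:-1/(2,0,0)
[(1,1,0)] X move#2: h0:-1:-1/(0,1,0)*, h1:-1:-1/(1,0,0)
[(0,1,0)] O move#3: h1:-1:+1/(0,0,0)*
[(0,0,0)] end (terminal -1, X#4); searched (2,1,0) to 6

O winning at [(2,1,0)]: True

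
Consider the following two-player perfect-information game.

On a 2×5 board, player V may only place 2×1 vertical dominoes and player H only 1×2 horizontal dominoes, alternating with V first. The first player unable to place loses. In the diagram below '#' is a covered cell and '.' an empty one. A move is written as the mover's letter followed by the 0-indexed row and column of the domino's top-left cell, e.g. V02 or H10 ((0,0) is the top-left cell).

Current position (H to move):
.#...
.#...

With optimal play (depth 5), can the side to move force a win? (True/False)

p1 H@[.#.../.#...]: H02[.###./.#...]-1* H03[.#.##/.#...]-1 H12[.#.../.###.]-1 H13[.#.../.#.##]-1
p2 V@[.###./.#...]: V00[####./##...]-1 V04[.####/.#..#]+1*
p3 H@[.####/.#..#]: H12[.####/.####]-1*
p4 V@[.####/.####]: V00[#####/#####]+1*
p5 H@[#####/#####] terminal -1; root [.#.../.#...] d5

H winning at [.#.../.#...]: False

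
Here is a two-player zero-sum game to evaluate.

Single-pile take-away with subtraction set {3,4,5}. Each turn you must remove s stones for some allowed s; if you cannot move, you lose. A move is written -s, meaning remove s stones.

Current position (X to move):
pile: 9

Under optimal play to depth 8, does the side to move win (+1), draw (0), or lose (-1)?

p1 X@[9]: -3[6]-1* -4[5]-1 -5[4]-1
p2 O@[6]: -3[3]-1 -4[2]+1* -5[1]+1
p3 X@[2] terminal -1; root [9] d8

value(9, X) = -1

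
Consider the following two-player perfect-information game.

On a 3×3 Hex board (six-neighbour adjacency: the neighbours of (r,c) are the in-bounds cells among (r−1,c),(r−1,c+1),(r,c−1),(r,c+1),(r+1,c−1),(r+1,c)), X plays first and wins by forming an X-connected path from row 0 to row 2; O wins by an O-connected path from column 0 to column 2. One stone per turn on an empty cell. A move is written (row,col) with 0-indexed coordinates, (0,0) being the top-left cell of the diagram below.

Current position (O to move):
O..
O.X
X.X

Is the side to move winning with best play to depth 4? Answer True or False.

ply 1, O at O../O.X/X.X | (0,1)=-1→OO./O.X/X.X; (0,2)=+1→O.O/O.X/X.X*; (1,1)=-1→O../OOX/X.X; (2,1)=-1→O../O.X/XOX
ply 2, X at O.O/O.X/X.X | (0,1)=-1→OXO/O.X/X.X*; (1,1)=-1→O.O/OXX/X.X; (2,1)=-1→O.O/O.X/XXX
ply 3, O at OXO/O.X/X.X | (1,1)=+1→OXO/OOX/X.X*; (2,1)=-1→OXO/O.X/XOX
ply 4: OXO/OOX/X.X is terminal -1 (X); from O../O.X/X.X depth 4

O winning at [O../O.X/X.X]: True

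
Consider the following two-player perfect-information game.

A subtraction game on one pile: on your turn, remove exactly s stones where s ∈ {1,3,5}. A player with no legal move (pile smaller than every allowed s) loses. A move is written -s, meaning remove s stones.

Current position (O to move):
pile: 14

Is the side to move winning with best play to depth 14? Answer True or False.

ply 1, O at 14 | -1=-1→13*; -3=-1→11; -5=-1→9
ply 2, X at 13 | -1=+1→12*; -3=+1→10; -5=+1→8
ply 3, O at 12 | -1=-1→11*; -3=-1→9; -5=-1→7
ply 4, X at 11 | -1=+1→10*; -3=+1→8; -5=+1→6
ply 5, O at 10 | -1=-1→9*; -3=-1→7; -5=-1→5
ply 6, X at 9 | -1=+1→8*; -3=+1→6; -5=+1→4
ply 7, O at 8 | -1=-1→7*; -3=-1→5; -5=-1→3
ply 8, X at 7 | -1=+1→6*; -3=+1→4; -5=+1→2
ply 9, O at 6 | -1=-1→5*; -3=-1→3; -5=-1→1
ply 10, X at 5 | -1=+1→4*; -3=+1→2; -5=+1→0
ply 11, O at 4 | -1=-1→3*; -3=-1→1
ply 12, X at 3 | -1=+1→2*; -3=+1→0
ply 13, O at 2 | -1=-1→1*
ply 14, X at 1 | -1=+1→0*
ply 15: 0 is terminal -1 (O); from 14 depth 14

O winning at [14]: False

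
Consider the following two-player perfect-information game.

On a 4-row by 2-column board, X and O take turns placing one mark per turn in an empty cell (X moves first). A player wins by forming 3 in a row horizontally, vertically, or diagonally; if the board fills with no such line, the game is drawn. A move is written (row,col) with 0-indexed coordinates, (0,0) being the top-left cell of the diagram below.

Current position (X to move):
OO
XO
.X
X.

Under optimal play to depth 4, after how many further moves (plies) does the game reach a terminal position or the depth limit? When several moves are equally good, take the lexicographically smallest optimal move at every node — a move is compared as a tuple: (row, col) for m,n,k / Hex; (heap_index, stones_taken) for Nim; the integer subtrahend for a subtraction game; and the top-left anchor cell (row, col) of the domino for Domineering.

PV length from [OO/XO/.X/X.]: 1 ply

[OO/XO/.X/X.] X move#1: (2,0):+1/OO/XO/XX/X.*, (3,1):+0/OO/XO/.X/XX
[OO/XO/XX/X.] end (terminal -1, O#2); searched OO/XO/.X/X. to 4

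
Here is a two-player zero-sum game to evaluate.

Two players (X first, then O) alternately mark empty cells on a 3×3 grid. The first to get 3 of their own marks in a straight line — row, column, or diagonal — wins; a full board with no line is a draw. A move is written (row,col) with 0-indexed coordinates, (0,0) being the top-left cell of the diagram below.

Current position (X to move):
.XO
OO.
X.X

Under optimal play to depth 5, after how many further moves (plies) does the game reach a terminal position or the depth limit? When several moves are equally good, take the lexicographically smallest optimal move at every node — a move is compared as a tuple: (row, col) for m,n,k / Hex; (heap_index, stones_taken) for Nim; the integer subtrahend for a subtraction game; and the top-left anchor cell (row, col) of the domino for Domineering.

PV length from [.XO/OO./X.X]: 1 ply

[.XO/OO./X.X] X move#1: (0,0):-1/XXO/OO./X.X, (1,2):+0/.XO/OOX/X.X, (2,1):+1/.XO/OO./XXX*
[.XO/OO./XXX] end (terminal -1, O#2); searched .XO/OO./X.X to 5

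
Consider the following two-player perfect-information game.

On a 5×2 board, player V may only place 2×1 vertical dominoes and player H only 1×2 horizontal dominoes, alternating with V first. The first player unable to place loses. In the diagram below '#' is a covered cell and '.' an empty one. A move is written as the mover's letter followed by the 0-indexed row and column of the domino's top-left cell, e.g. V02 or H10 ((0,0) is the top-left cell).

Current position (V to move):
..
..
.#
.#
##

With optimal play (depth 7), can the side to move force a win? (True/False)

[../../.#/.#/##] V move#1: V00:+1/#./#./.#/.#/##*, V01:+1/.#/.#/.#/.#/##, V10:-1/../#./##/.#/##, V20:-1/../../##/##/##
[#./#./.#/.#/##] end (terminal -1, H#2); searched ../../.#/.#/## to 7

V winning at [../../.#/.#/##]: True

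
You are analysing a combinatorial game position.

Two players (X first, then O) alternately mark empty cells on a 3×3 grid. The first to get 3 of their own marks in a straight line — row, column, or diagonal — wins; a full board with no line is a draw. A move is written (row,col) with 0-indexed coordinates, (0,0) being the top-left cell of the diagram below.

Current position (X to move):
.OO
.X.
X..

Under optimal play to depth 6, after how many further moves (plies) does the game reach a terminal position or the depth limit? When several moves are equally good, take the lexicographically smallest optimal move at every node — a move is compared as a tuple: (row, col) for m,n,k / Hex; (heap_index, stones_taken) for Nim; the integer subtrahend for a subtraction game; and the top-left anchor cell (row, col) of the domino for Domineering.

ply 1, X at .OO/.X./X.. | (0,0)=+1→XOO/.X./X..*; (1,0)=-1→.OO/XX./X..; (1,2)=-1→.OO/.XX/X..; (2,1)=-1→.OO/.X./XX.; (2,2)=-1→.OO/.X./X.X
ply 2, O at XOO/.X./X.. | (1,0)=-1→XOO/OX./X..*; (1,2)=-1→XOO/.XO/X..; (2,1)=-1→XOO/.X./XO.; (2,2)=-1→XOO/.X./X.O
ply 3, X at XOO/OX./X.. | (1,2)=+0→XOO/OXX/X..; (2,1)=+0→XOO/OX./XX.; (2,2)=+1→XOO/OX./X.X*
ply 4: XOO/OX./X.X is terminal -1 (O); from .OO/.X./X.. depth 6

PV length from [.OO/.X./X..]: 3 plies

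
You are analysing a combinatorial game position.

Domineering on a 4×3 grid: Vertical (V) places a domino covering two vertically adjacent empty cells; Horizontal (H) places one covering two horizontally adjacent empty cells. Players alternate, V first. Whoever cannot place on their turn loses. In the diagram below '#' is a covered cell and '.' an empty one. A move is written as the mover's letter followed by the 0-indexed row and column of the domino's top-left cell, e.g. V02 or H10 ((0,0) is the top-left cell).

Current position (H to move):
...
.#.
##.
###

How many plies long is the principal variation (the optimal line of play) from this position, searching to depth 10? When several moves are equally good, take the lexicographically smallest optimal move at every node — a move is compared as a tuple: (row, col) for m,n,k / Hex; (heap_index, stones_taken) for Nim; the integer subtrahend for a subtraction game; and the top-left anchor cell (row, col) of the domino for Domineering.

PV length from [.../.#./##./###]: 2 plies

[.../.#./##./###] H move#1: H00:-1/##./.#./##./###*, H01:-1/.##/.#./##./###
[##./.#./##./###] V move#2: V02:+1/###/.##/##./###*, V12:+1/##./.##/###/###
[###/.##/##./###] end (terminal -1, H#3); searched .../.#./##./### to 10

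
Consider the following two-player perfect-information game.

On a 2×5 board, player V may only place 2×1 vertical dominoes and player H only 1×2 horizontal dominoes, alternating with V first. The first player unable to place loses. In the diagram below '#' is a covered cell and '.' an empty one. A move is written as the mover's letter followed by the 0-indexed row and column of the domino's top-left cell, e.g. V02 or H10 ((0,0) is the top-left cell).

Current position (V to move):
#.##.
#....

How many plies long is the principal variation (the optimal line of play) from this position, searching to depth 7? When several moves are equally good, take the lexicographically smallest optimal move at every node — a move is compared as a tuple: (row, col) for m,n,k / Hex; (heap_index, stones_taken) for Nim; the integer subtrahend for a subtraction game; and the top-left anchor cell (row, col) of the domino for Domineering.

[#.##./#....] V move#1: V01:-1/####./##...*, V04:-1/#.###/#...#
[####./##...] H move#2: H12:-1/####./####., H13:+1/####./##.##*
[####./##.##] end (terminal -1, V#3); searched #.##./#.... to 7

PV length from [#.##./#....]: 2 plies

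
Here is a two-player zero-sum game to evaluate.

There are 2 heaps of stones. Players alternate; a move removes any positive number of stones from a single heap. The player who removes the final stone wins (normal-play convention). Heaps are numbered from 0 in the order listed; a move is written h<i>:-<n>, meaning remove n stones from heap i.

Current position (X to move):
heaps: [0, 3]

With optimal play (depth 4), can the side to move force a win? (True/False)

X winning at [(0,3)]: True

ply 1, X at (0,3) | h1:-1=-1→(0,2); h1:-2=-1→(0,1); h1:-3=+1→(0,0)*
ply 2: (0,0) is terminal -1 (O); from (0,3) depth 4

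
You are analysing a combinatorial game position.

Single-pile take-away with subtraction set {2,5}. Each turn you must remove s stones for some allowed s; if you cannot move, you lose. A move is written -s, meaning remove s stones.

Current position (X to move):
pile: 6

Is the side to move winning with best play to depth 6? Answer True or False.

X winning at [6]: True

p1 X@[6]: -2[4]+1* -5[1]+1
p2 O@[4]: -2[2]-1*
p3 X@[2]: -2[0]+1*
p4 O@[0] terminal -1; root [6] d6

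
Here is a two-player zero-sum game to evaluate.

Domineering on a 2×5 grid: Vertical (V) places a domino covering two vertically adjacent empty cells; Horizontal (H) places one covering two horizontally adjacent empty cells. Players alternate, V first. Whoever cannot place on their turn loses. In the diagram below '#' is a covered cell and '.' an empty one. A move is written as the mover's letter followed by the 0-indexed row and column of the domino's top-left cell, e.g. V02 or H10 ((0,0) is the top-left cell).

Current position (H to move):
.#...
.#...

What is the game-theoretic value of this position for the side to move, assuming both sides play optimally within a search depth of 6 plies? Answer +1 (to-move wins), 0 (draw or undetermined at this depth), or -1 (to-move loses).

ply 1, H at .#.../.#... | H02=-1→.###./.#...*; H03=-1→.#.##/.#...; H12=-1→.#.../.###.; H13=-1→.#.../.#.##
ply 2, V at .###./.#... | V00=-1→####./##...; V04=+1→.####/.#..#*
ply 3, H at .####/.#..# | H12=-1→.####/.####*
ply 4, V at .####/.#### | V00=+1→#####/#####*
ply 5: #####/##### is terminal -1 (H); from .#.../.#... depth 6

value(.#.../.#..., H) = -1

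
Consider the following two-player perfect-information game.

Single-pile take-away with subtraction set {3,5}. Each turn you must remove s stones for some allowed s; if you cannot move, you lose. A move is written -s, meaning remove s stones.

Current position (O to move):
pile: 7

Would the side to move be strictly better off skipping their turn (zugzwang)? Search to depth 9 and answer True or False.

ply 1, O at 7 | -3=-1→4; -5=+1→2*
ply 2: 2 is terminal -1 (X); from 7 depth 9
if O skipped the turn, X would face:
~ ply 1, X at 7 | -3=-1→4; -5=+1→2*
~ ply 2: 2 is terminal -1 (O); from 7 depth 9
compare (O): move=+1 vs pass=-1

zugzwang(7, O) = False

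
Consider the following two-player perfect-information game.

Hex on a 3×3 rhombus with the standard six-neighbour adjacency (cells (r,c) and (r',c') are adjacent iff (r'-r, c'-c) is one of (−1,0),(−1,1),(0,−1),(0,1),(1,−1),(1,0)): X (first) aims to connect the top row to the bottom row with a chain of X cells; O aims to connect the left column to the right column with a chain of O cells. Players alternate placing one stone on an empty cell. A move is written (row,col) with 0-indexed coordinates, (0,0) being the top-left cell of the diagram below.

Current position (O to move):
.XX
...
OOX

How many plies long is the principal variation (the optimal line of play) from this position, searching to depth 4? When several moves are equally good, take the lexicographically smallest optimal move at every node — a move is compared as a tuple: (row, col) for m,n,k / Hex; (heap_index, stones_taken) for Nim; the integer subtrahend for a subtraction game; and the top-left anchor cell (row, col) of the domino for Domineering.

PV length from [.XX/.../OOX]: 1 ply

[.XX/.../OOX] O move#1: (0,0):-1/OXX/.../OOX, (1,0):-1/.XX/O../OOX, (1,1):-1/.XX/.O./OOX, (1,2):+1/.XX/..O/OOX*
[.XX/..O/OOX] end (terminal -1, X#2); searched .XX/.../OOX to 4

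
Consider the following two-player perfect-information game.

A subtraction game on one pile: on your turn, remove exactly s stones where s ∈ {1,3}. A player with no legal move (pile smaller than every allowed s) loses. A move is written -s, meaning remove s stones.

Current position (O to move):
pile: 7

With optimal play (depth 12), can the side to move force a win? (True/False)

p1 O@[7]: -1[6]+1* -3[4]+1
p2 X@[6]: -1[5]-1* -3[3]-1
p3 O@[5]: -1[4]+1* -3[2]+1
p4 X@[4]: -1[3]-1* -3[1]-1
p5 O@[3]: -1[2]+1* -3[0]+1
p6 X@[2]: -1[1]-1*
p7 O@[1]: -1[0]+1*
p8 X@[0] terminal -1; root [7] d12

O winning at [7]: True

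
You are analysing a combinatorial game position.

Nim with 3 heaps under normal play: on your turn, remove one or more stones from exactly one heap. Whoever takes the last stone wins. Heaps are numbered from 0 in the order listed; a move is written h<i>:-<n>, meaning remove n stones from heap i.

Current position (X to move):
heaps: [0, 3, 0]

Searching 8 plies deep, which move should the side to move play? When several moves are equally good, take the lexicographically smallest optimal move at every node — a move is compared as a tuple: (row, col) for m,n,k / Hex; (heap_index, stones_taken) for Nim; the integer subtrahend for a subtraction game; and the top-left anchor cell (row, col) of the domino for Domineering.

X's best at [(0,3,0)]: h1:-3

[(0,3,0)] X move#1: h1:-1:-1/(0,2,0), h1:-2:-1/(0,1,0), h1:-3:+1/(0,0,0)*
[(0,0,0)] end (terminal -1, O#2); searched (0,3,0) to 8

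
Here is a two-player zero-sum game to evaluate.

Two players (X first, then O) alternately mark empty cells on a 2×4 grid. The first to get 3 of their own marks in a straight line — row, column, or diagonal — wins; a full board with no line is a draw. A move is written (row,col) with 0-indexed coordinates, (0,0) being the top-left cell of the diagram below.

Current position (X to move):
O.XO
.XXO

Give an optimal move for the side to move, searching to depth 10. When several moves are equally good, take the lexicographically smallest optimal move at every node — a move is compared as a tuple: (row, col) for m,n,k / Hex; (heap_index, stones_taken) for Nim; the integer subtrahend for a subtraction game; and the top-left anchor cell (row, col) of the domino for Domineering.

X's best at [O.XO/.XXO]: (1,0)

p1 X@[O.XO/.XXO]: (0,1)[OXXO/.XXO]+0 (1,0)[O.XO/XXXO]+1*
p2 O@[O.XO/XXXO] terminal -1; root [O.XO/.XXO] d10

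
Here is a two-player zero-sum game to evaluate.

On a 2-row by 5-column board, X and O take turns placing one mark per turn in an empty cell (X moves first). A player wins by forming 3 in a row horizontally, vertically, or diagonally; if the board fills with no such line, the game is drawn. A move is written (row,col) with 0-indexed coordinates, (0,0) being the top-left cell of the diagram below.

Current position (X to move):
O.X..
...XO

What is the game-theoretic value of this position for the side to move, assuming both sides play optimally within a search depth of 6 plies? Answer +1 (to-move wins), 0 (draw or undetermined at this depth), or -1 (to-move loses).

ply 1, X at O.X../...XO | (0,1)=+0→OXX../...XO; (0,3)=+1→O.XX./...XO*; (0,4)=+0→O.X.X/...XO; (1,0)=+0→O.X../X..XO; (1,1)=+1→O.X../.X.XO; (1,2)=+1→O.X../..XXO
ply 2, O at O.XX./...XO | (0,1)=-1→OOXX./...XO*; (0,4)=-1→O.XXO/...XO; (1,0)=-1→O.XX./O..XO; (1,1)=-1→O.XX./.O.XO; (1,2)=-1→O.XX./..OXO
ply 3, X at OOXX./...XO | (0,4)=+1→OOXXX/...XO*; (1,0)=+0→OOXX./X..XO; (1,1)=+1→OOXX./.X.XO; (1,2)=+1→OOXX./..XXO
ply 4: OOXXX/...XO is terminal -1 (O); from O.X../...XO depth 6

value(O.X../...XO, X) = +1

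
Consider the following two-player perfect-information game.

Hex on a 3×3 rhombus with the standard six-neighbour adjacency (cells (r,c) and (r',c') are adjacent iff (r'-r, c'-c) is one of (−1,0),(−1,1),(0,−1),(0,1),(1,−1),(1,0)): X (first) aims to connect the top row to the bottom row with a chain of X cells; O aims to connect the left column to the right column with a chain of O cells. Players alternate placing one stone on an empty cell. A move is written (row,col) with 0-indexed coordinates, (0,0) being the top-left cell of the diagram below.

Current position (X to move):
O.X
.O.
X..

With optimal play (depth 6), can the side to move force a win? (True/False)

p1 X@[O.X/.O./X..]: (0,1)[OXX/.O./X..]+1* (1,0)[O.X/XO./X..]+1 (1,2)[O.X/.OX/X..]+1 (2,1)[O.X/.O./XX.]-1 (2,2)[O.X/.O./X.X]-1
p2 O@[OXX/.O./X..]: (1,0)[OXX/OO./X..]-1* (1,2)[OXX/.OO/X..]-1 (2,1)[OXX/.O./XO.]-1 (2,2)[OXX/.O./X.O]-1
p3 X@[OXX/OO./X..]: (1,2)[OXX/OOX/X..]+1* (2,1)[OXX/OO./XX.]-1 (2,2)[OXX/OO./X.X]-1
p4 O@[OXX/OOX/X..]: (2,1)[OXX/OOX/XO.]-1* (2,2)[OXX/OOX/X.O]-1
p5 X@[OXX/OOX/XO.]: (2,2)[OXX/OOX/XOX]+1*
p6 O@[OXX/OOX/XOX] terminal -1; root [O.X/.O./X..] d6

X winning at [O.X/.O./X..]: True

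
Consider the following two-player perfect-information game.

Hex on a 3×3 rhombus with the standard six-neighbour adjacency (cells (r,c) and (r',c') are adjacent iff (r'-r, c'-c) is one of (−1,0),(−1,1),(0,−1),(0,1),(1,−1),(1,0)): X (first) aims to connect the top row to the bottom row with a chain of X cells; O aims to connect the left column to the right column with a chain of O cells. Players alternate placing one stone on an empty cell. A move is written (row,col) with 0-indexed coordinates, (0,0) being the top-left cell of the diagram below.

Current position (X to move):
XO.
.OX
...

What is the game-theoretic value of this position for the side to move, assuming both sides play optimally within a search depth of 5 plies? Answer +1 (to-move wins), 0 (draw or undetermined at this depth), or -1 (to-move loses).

[XO./.OX/...] X move#1: (0,2):+1/XOX/.OX/...*, (1,0):+1/XO./XOX/..., (2,0):+1/XO./.OX/X.., (2,1):-1/XO./.OX/.X., (2,2):-1/XO./.OX/..X
[XOX/.OX/...] O move#2: (1,0):-1/XOX/OOX/...*, (2,0):-1/XOX/.OX/O.., (2,1):-1/XOX/.OX/.O., (2,2):-1/XOX/.OX/..O
[XOX/OOX/...] X move#3: (2,0):+1/XOX/OOX/X..*, (2,1):+1/XOX/OOX/.X., (2,2):+1/XOX/OOX/..X
[XOX/OOX/X..] O move#4: (2,1):-1/XOX/OOX/XO.*, (2,2):-1/XOX/OOX/X.O
[XOX/OOX/XO.] X move#5: (2,2):+1/XOX/OOX/XOX*
[XOX/OOX/XOX] end (terminal -1, O#6); searched XO./.OX/... to 5

value(XO./.OX/..., X) = +1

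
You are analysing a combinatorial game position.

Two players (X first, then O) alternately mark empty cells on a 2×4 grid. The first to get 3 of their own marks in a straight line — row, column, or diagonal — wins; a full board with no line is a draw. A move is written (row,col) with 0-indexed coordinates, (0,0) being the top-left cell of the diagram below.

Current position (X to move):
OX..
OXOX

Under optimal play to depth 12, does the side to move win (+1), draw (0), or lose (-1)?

value(OX../OXOX, X) = 0

[OX../OXOX] X move#1: (0,2):+0/OXX./OXOX*, (0,3):+0/OX.X/OXOX
[OXX./OXOX] O move#2: (0,3):+0/OXXO/OXOX*
[OXXO/OXOX] end (terminal +0, X#3); searched OX../OXOX to 12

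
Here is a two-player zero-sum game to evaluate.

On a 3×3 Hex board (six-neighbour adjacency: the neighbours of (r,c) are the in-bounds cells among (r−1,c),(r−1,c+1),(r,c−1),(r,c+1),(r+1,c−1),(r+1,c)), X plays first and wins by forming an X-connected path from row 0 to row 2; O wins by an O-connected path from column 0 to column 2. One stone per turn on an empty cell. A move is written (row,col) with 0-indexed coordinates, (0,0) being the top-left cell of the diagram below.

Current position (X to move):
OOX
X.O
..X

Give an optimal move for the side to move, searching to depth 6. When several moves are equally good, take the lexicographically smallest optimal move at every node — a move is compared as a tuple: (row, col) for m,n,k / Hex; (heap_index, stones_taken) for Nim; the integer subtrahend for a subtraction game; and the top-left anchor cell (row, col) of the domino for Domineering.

X's best at [OOX/X.O/..X]: (1,1)

[OOX/X.O/..X] X move#1: (1,1):+1/OOX/XXO/..X*, (2,0):-1/OOX/X.O/X.X, (2,1):-1/OOX/X.O/.XX
[OOX/XXO/..X] O move#2: (2,0):-1/OOX/XXO/O.X*, (2,1):-1/OOX/XXO/.OX
[OOX/XXO/O.X] X move#3: (2,1):+1/OOX/XXO/OXX*
[OOX/XXO/OXX] end (terminal -1, O#4); searched OOX/X.O/..X to 6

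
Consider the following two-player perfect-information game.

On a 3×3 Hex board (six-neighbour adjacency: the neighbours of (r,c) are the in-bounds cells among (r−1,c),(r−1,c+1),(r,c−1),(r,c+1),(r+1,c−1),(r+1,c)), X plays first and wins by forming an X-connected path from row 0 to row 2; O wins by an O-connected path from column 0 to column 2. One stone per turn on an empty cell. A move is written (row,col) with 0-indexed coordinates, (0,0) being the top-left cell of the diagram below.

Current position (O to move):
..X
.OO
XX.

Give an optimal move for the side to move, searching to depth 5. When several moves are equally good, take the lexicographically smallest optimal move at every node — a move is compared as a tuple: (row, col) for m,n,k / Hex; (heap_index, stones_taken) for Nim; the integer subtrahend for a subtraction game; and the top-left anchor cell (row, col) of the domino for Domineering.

p1 O@[..X/.OO/XX.]: (0,0)[O.X/.OO/XX.]+1* (0,1)[.OX/.OO/XX.]+1 (1,0)[..X/OOO/XX.]+1 (2,2)[..X/.OO/XXO]-1
p2 X@[O.X/.OO/XX.]: (0,1)[OXX/.OO/XX.]-1* (1,0)[O.X/XOO/XX.]-1 (2,2)[O.X/.OO/XXX]-1
p3 O@[OXX/.OO/XX.]: (1,0)[OXX/OOO/XX.]+1* (2,2)[OXX/.OO/XXO]-1
p4 X@[OXX/OOO/XX.] terminal -1; root [..X/.OO/XX.] d5

O's best at [..X/.OO/XX.]: (0,0)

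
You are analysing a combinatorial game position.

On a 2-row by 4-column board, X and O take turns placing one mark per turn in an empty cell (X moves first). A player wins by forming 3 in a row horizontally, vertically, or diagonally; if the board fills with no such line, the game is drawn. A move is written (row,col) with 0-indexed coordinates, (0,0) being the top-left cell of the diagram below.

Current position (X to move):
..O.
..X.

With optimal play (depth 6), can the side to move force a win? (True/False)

X winning at [..O./..X.]: True

p1 X@[..O./..X.]: (0,0)[X.O./..X.]+0 (0,1)[.XO./..X.]+0 (0,3)[..OX/..X.]+0 (1,0)[..O./X.X.]+0 (1,1)[..O./.XX.]+1* (1,3)[..O./..XX]+0
p2 O@[..O./.XX.]: (0,0)[O.O./.XX.]-1* (0,1)[.OO./.XX.]-1 (0,3)[..OO/.XX.]-1 (1,0)[..O./OXX.]-1 (1,3)[..O./.XXO]-1
p3 X@[O.O./.XX.]: (0,1)[OXO./.XX.]+1* (0,3)[O.OX/.XX.]-1 (1,0)[O.O./XXX.]+1 (1,3)[O.O./.XXX]+1
p4 O@[OXO./.XX.]: (0,3)[OXOO/.XX.]-1* (1,0)[OXO./OXX.]-1 (1,3)[OXO./.XXO]-1
p5 X@[OXOO/.XX.]: (1,0)[OXOO/XXX.]+1* (1,3)[OXOO/.XXX]+1
p6 O@[OXOO/XXX.] terminal -1; root [..O./..X.] d6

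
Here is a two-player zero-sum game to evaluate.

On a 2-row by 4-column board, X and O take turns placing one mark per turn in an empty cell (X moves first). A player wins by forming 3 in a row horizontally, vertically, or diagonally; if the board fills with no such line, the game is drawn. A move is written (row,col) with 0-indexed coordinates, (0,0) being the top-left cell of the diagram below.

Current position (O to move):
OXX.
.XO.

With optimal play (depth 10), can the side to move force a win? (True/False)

ply 1, O at OXX./.XO. | (0,3)=+0→OXXO/.XO.*; (1,0)=-1→OXX./OXO.; (1,3)=-1→OXX./.XOO
ply 2, X at OXXO/.XO. | (1,0)=+0→OXXO/XXO.*; (1,3)=+0→OXXO/.XOX
ply 3, O at OXXO/XXO. | (1,3)=+0→OXXO/XXOO*
ply 4: OXXO/XXOO is terminal +0 (X); from OXX./.XO. depth 10

O winning at [OXX./.XO.]: False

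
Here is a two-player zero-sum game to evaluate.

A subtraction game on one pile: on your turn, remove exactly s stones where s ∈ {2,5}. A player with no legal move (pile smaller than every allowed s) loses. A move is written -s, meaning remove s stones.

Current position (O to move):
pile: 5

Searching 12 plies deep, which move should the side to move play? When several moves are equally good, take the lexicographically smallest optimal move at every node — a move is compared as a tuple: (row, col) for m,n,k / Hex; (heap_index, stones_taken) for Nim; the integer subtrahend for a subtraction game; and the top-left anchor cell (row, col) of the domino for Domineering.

O's best at [5]: -5

[5] O move#1: -2:-1/3, -5:+1/0*
[0] end (terminal -1, X#2); searched 5 to 12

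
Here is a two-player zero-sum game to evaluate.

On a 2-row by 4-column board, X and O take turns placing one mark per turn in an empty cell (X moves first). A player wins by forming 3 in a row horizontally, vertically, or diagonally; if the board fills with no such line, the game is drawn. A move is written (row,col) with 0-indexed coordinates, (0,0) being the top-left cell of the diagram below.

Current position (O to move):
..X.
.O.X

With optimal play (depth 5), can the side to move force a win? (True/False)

p1 O@[..X./.O.X]: (0,0)[O.X./.O.X]+0* (0,1)[.OX./.O.X]+0 (0,3)[..XO/.O.X]+0 (1,0)[..X./OO.X]+0 (1,2)[..X./.OOX]+0
p2 X@[O.X./.O.X]: (0,1)[OXX./.O.X]+0* (0,3)[O.XX/.O.X]+0 (1,0)[O.X./XO.X]+0 (1,2)[O.X./.OXX]+0
p3 O@[OXX./.O.X]: (0,3)[OXXO/.O.X]+0* (1,0)[OXX./OO.X]-1 (1,2)[OXX./.OOX]-1
p4 X@[OXXO/.O.X]: (1,0)[OXXO/XO.X]+0* (1,2)[OXXO/.OXX]+0
p5 O@[OXXO/XO.X]: (1,2)[OXXO/XOOX]+0*
p6 X@[OXXO/XOOX] terminal +0; root [..X./.O.X] d5

O winning at [..X./.O.X]: False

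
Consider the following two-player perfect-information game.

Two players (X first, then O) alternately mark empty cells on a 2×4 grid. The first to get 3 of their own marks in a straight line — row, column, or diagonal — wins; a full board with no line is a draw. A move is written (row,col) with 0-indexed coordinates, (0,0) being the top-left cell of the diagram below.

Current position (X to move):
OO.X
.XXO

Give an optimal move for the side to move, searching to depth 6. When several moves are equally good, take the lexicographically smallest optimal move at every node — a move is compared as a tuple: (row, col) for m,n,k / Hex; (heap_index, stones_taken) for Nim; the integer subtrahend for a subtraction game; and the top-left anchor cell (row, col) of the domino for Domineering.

p1 X@[OO.X/.XXO]: (0,2)[OOXX/.XXO]+0 (1,0)[OO.X/XXXO]+1*
p2 O@[OO.X/XXXO] terminal -1; root [OO.X/.XXO] d6

X's best at [OO.X/.XXO]: (1,0)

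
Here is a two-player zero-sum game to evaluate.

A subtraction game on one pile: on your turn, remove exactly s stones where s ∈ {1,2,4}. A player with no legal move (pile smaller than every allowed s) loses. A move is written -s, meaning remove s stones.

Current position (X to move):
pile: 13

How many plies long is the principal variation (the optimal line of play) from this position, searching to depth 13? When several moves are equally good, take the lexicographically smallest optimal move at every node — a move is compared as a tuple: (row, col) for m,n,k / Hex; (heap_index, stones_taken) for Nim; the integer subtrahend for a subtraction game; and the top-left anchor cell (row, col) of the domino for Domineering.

PV length from [13]: 9 plies

[13] X move#1: -1:+1/12*, -2:-1/11, -4:+1/9
[12] O move#2: -1:-1/11*, -2:-1/10, -4:-1/8
[11] X move#3: -1:-1/10, -2:+1/9*, -4:-1/7
[9] O move#4: -1:-1/8*, -2:-1/7, -4:-1/5
[8] X move#5: -1:-1/7, -2:+1/6*, -4:-1/4
[6] O move#6: -1:-1/5*, -2:-1/4, -4:-1/2
[5] X move#7: -1:-1/4, -2:+1/3*, -4:-1/1
[3] O move#8: -1:-1/2*, -2:-1/1
[2] X move#9: -1:-1/1, -2:+1/0*
[0] end (terminal -1, O#10); searched 13 to 13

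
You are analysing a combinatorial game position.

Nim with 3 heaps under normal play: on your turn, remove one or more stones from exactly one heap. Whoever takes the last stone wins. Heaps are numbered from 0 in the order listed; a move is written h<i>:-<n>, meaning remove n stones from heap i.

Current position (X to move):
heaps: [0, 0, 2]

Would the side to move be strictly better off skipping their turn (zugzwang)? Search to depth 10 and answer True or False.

zugzwang((0,0,2), X) = False

ply 1, X at (0,0,2) | h2:-1=-1→(0,0,1); h2:-2=+1→(0,0,0)*
ply 2: (0,0,0) is terminal -1 (O); from (0,0,2) depth 10
suppose X passes — search the same position with O to move:
pass> ply 1, O at (0,0,2) | h2:-1=-1→(0,0,1); h2:-2=+1→(0,0,0)*
pass> ply 2: (0,0,0) is terminal -1 (X); from (0,0,2) depth 10
for X: play +1, pass -1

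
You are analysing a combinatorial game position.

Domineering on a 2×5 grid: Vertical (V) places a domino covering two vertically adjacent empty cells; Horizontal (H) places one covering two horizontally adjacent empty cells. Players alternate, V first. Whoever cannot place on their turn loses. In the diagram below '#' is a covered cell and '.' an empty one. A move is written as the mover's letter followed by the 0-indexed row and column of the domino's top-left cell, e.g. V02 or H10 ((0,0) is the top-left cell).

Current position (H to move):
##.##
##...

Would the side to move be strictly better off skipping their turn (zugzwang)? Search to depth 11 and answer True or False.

zugzwang(##.##/##..., H) = False

[##.##/##...] H move#1: H12:+1/##.##/####.*, H13:-1/##.##/##.##
[##.##/####.] end (terminal -1, V#2); searched ##.##/##... to 11
pass branch (V moves first from the same position):
  | [##.##/##...] V move#1: V02:-1/#####/###..*
  | [#####/###..] H move#2: H13:+1/#####/#####*
  | [#####/#####] end (terminal -1, V#3); searched ##.##/##... to 11
H moving scores +1; H passing scores +1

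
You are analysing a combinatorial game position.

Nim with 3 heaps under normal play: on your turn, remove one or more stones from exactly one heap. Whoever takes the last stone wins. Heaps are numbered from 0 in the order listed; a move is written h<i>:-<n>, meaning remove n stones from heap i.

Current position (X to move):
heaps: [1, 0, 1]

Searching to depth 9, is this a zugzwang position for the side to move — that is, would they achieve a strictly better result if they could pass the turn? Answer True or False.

zugzwang((1,0,1), X) = True

[(1,0,1)] X move#1: h0:-1:-1/(0,0,1)*, h2:-1:-1/(1,0,0)
[(0,0,1)] O move#2: h2:-1:+1/(0,0,0)*
[(0,0,0)] end (terminal -1, X#3); searched (1,0,1) to 9
if X skipped the turn, O would face:
~ [(1,0,1)] O move#1: h0:-1:-1/(0,0,1)*, h2:-1:-1/(1,0,0)
~ [(0,0,1)] X move#2: h2:-1:+1/(0,0,0)*
~ [(0,0,0)] end (terminal -1, O#3); searched (1,0,1) to 9
compare (X): move=-1 vs pass=+1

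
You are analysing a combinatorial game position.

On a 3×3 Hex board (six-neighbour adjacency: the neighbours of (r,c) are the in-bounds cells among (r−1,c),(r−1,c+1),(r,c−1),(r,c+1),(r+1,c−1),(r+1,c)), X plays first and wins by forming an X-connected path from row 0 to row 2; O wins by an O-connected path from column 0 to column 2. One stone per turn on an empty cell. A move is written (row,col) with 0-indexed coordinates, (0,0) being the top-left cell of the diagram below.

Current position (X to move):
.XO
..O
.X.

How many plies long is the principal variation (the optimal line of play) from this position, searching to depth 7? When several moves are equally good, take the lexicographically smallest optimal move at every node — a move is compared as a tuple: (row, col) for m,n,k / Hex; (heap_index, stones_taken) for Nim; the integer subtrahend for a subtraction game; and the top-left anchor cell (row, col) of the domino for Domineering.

PV length from [.XO/..O/.X.]: 3 plies

p1 X@[.XO/..O/.X.]: (0,0)[XXO/..O/.X.]-1 (1,0)[.XO/X.O/.X.]+1* (1,1)[.XO/.XO/.X.]+1 (2,0)[.XO/..O/XX.]+1 (2,2)[.XO/..O/.XX]-1
p2 O@[.XO/X.O/.X.]: (0,0)[OXO/X.O/.X.]-1* (1,1)[.XO/XOO/.X.]-1 (2,0)[.XO/X.O/OX.]-1 (2,2)[.XO/X.O/.XO]-1
p3 X@[OXO/X.O/.X.]: (1,1)[OXO/XXO/.X.]+1* (2,0)[OXO/X.O/XX.]+1 (2,2)[OXO/X.O/.XX]+1
p4 O@[OXO/XXO/.X.] terminal -1; root [.XO/..O/.X.] d7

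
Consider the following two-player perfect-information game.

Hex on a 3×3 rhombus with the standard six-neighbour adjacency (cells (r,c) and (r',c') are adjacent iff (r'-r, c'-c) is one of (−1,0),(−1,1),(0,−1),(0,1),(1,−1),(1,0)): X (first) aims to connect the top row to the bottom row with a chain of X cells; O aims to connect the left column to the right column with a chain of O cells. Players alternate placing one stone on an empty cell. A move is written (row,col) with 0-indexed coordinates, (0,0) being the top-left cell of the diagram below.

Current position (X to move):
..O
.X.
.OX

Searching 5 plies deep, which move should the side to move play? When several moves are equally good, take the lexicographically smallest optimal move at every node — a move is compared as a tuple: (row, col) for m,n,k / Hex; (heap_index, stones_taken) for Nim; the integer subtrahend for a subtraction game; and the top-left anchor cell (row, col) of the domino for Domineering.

[..O/.X./.OX] X move#1: (0,0):+1/X.O/.X./.OX*, (0,1):+1/.XO/.X./.OX, (1,0):+1/..O/XX./.OX, (1,2):-1/..O/.XX/.OX, (2,0):-1/..O/.X./XOX
[X.O/.X./.OX] O move#2: (0,1):-1/XOO/.X./.OX*, (1,0):-1/X.O/OX./.OX, (1,2):-1/X.O/.XO/.OX, (2,0):-1/X.O/.X./OOX
[XOO/.X./.OX] X move#3: (1,0):+1/XOO/XX./.OX*, (1,2):-1/XOO/.XX/.OX, (2,0):-1/XOO/.X./XOX
[XOO/XX./.OX] O move#4: (1,2):-1/XOO/XXO/.OX*, (2,0):-1/XOO/XX./OOX
[XOO/XXO/.OX] X move#5: (2,0):+1/XOO/XXO/XOX*
[XOO/XXO/XOX] end (terminal -1, O#6); searched ..O/.X./.OX to 5

X's best at [..O/.X./.OX]: (0,0)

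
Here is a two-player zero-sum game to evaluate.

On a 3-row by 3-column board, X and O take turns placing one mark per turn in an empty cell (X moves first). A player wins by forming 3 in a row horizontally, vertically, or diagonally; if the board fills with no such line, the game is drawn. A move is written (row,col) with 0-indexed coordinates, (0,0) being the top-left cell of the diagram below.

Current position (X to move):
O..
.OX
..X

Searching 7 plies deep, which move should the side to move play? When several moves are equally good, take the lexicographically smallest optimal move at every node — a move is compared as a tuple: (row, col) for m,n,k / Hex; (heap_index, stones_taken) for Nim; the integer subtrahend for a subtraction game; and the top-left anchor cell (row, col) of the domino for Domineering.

ply 1, X at O../.OX/..X | (0,1)=+0→OX./.OX/..X; (0,2)=+1→O.X/.OX/..X*; (1,0)=-1→O../XOX/..X; (2,0)=+1→O../.OX/X.X; (2,1)=+1→O../.OX/.XX
ply 2: O.X/.OX/..X is terminal -1 (O); from O../.OX/..X depth 7

X's best at [O../.OX/..X]: (0,2)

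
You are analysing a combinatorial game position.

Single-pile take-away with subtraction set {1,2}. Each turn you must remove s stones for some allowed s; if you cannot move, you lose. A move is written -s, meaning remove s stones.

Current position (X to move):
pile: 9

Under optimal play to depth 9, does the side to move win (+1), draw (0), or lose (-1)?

[9] X move#1: -1:-1/8*, -2:-1/7
[8] O move#2: -1:-1/7, -2:+1/6*
[6] X move#3: -1:-1/5*, -2:-1/4
[5] O move#4: -1:-1/4, -2:+1/3*
[3] X move#5: -1:-1/2*, -2:-1/1
[2] O move#6: -1:-1/1, -2:+1/0*
[0] end (terminal -1, X#7); searched 9 to 9

value(9, X) = -1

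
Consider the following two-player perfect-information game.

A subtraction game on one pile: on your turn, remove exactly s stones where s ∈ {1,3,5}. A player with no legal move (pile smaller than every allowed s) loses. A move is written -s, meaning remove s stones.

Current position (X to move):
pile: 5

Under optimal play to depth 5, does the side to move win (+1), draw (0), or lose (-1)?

[5] X move#1: -1:+1/4*, -3:+1/2, -5:+1/0
[4] O move#2: -1:-1/3*, -3:-1/1
[3] X move#3: -1:+1/2*, -3:+1/0
[2] O move#4: -1:-1/1*
[1] X move#5: -1:+1/0*
[0] end (terminal -1, O#6); searched 5 to 5

value(5, X) = +1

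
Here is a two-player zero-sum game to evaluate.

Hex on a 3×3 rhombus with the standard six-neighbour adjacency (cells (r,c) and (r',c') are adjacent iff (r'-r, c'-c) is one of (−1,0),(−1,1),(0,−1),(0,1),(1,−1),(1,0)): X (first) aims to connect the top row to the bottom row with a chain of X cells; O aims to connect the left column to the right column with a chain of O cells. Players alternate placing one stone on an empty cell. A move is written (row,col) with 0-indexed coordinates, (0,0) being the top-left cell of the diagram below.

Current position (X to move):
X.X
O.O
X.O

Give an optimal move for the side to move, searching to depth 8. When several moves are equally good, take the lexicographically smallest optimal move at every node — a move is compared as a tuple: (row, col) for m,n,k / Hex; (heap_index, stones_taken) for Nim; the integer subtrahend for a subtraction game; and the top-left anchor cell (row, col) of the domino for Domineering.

ply 1, X at X.X/O.O/X.O | (0,1)=-1→XXX/O.O/X.O; (1,1)=+1→X.X/OXO/X.O*; (2,1)=-1→X.X/O.O/XXO
ply 2: X.X/OXO/X.O is terminal -1 (O); from X.X/O.O/X.O depth 8

X's best at [X.X/O.O/X.O]: (1,1)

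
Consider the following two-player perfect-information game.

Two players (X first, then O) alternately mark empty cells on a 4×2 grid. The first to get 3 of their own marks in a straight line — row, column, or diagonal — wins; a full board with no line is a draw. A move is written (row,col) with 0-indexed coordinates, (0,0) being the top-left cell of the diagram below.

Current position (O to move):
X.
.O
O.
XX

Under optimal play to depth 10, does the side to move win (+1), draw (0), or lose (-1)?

ply 1, O at X./.O/O./XX | (0,1)=+0→XO/.O/O./XX*; (1,0)=+0→X./OO/O./XX; (2,1)=+0→X./.O/OO/XX
ply 2, X at XO/.O/O./XX | (1,0)=-1→XO/XO/O./XX; (2,1)=+0→XO/.O/OX/XX*
ply 3, O at XO/.O/OX/XX | (1,0)=+0→XO/OO/OX/XX*
ply 4: XO/OO/OX/XX is terminal +0 (X); from X./.O/O./XX depth 10

value(X./.O/O./XX, O) = 0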